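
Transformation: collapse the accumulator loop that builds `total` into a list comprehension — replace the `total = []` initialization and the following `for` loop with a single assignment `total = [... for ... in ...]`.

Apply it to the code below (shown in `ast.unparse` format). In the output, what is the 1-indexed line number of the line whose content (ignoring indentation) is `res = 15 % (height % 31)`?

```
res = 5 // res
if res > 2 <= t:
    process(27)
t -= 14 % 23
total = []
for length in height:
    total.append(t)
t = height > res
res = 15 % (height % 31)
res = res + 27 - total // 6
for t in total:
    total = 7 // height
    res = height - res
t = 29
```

7

Transformed code:
res = 5 // res
if res > 2 <= t:
    process(27)
t -= 14 % 23
total = [t for length in height]
t = height > res
res = 15 % (height % 31)
res = res + 27 - total // 6
for t in total:
    total = 7 // height
    res = height - res
t = 29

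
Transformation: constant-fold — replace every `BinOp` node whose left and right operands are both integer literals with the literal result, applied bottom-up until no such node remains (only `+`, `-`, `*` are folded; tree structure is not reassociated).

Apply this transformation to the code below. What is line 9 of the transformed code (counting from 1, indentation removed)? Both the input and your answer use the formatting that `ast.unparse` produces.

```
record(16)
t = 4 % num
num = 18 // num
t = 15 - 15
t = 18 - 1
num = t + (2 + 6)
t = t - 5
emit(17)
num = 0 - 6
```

num = -6

Transformed code:
record(16)
t = 4 % num
num = 18 // num
t = 0
t = 17
num = t + 8
t = t - 5
emit(17)
num = -6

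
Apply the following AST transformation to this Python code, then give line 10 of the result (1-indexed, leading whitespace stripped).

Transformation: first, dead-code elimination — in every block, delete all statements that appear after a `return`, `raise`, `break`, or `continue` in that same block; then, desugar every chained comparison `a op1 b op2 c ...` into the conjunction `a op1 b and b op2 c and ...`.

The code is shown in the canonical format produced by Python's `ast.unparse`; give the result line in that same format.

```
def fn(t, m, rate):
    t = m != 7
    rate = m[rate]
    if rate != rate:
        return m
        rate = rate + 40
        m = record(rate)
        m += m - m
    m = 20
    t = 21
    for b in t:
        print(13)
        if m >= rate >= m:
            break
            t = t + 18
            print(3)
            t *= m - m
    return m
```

Transformed code:
def fn(t, m, rate):
    t = m != 7
    rate = m[rate]
    if rate != rate:
        return m
    m = 20
    t = 21
    for b in t:
        print(13)
        if m >= rate and rate >= m:
            break
    return m

if m >= rate and rate >= m:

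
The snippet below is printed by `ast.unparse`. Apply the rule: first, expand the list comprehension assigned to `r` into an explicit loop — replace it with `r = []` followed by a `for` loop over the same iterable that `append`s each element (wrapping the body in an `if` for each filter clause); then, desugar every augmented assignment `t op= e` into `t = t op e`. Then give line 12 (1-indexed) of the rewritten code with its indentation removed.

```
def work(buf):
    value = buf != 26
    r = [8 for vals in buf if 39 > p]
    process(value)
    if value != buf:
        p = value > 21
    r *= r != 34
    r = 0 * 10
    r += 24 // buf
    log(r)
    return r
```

Transformed code:
def work(buf):
    value = buf != 26
    r = []
    for vals in buf:
        if 39 > p:
            r.append(8)
    process(value)
    if value != buf:
        p = value > 21
    r = r * (r != 34)
    r = 0 * 10
    r = r + 24 // buf
    log(r)
    return r

r = r + 24 // buf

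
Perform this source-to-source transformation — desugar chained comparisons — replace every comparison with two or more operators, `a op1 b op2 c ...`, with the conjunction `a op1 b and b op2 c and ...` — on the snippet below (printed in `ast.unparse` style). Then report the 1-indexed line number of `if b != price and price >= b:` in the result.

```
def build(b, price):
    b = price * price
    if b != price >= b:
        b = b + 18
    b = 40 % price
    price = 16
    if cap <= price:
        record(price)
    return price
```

3

Transformed code:
def build(b, price):
    b = price * price
    if b != price and price >= b:
        b = b + 18
    b = 40 % price
    price = 16
    if cap <= price:
        record(price)
    return price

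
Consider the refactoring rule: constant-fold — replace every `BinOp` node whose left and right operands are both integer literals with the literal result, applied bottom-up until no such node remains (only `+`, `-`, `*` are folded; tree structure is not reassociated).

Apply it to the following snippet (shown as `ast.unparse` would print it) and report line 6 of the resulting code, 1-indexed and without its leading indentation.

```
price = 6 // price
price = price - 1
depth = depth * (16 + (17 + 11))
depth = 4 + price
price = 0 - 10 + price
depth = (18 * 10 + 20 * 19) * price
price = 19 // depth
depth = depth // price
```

depth = 560 * price

Transformed code:
price = 6 // price
price = price - 1
depth = depth * 44
depth = 4 + price
price = -10 + price
depth = 560 * price
price = 19 // depth
depth = depth // price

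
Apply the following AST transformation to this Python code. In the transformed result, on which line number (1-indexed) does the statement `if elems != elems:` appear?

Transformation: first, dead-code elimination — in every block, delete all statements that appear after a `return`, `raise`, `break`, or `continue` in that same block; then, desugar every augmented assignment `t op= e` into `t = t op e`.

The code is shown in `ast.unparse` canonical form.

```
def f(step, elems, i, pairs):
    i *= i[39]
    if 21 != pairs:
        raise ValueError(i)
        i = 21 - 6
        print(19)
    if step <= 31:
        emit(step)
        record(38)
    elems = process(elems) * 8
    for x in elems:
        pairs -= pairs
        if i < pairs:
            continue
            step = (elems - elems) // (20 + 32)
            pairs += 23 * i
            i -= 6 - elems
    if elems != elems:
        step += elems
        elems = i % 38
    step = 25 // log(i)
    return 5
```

Transformed code:
def f(step, elems, i, pairs):
    i = i * i[39]
    if 21 != pairs:
        raise ValueError(i)
    if step <= 31:
        emit(step)
        record(38)
    elems = process(elems) * 8
    for x in elems:
        pairs = pairs - pairs
        if i < pairs:
            continue
    if elems != elems:
        step = step + elems
        elems = i % 38
    step = 25 // log(i)
    return 5

13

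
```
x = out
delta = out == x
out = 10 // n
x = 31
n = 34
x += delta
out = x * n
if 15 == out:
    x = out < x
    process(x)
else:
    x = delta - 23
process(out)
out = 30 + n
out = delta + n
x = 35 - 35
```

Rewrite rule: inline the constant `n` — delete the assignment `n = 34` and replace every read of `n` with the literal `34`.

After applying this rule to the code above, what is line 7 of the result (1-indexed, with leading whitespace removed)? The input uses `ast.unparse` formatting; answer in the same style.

if 15 == out:

Transformed code:
x = out
delta = out == x
out = 10 // 34
x = 31
x += delta
out = x * 34
if 15 == out:
    x = out < x
    process(x)
else:
    x = delta - 23
process(out)
out = 30 + 34
out = delta + 34
x = 35 - 35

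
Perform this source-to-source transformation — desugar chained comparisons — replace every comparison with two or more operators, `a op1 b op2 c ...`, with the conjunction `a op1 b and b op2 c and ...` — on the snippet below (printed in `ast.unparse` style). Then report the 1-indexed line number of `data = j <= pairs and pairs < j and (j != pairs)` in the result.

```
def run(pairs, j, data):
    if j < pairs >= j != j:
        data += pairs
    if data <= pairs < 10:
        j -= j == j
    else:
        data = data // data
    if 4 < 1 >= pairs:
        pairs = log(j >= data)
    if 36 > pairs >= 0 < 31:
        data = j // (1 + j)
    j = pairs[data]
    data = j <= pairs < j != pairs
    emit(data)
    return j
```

13

Transformed code:
def run(pairs, j, data):
    if j < pairs and pairs >= j and (j != j):
        data += pairs
    if data <= pairs and pairs < 10:
        j -= j == j
    else:
        data = data // data
    if 4 < 1 and 1 >= pairs:
        pairs = log(j >= data)
    if 36 > pairs and pairs >= 0 and (0 < 31):
        data = j // (1 + j)
    j = pairs[data]
    data = j <= pairs and pairs < j and (j != pairs)
    emit(data)
    return j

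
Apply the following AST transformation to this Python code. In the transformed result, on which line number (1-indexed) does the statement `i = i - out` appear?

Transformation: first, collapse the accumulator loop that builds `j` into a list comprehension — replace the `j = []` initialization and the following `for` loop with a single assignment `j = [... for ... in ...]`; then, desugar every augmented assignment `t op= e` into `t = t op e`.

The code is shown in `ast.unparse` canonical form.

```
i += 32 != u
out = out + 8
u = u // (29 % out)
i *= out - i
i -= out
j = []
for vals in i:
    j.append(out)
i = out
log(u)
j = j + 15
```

Transformed code:
i = i + (32 != u)
out = out + 8
u = u // (29 % out)
i = i * (out - i)
i = i - out
j = [out for vals in i]
i = out
log(u)
j = j + 15

5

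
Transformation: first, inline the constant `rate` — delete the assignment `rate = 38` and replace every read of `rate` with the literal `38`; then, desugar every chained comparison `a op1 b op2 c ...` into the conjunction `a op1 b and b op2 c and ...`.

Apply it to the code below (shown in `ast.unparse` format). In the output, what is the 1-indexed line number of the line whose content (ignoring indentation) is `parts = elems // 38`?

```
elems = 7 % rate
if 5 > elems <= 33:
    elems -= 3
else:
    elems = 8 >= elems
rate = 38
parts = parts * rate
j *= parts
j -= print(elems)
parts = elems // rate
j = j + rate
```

Transformed code:
elems = 7 % 38
if 5 > elems and elems <= 33:
    elems -= 3
else:
    elems = 8 >= elems
parts = parts * 38
j *= parts
j -= print(elems)
parts = elems // 38
j = j + 38

9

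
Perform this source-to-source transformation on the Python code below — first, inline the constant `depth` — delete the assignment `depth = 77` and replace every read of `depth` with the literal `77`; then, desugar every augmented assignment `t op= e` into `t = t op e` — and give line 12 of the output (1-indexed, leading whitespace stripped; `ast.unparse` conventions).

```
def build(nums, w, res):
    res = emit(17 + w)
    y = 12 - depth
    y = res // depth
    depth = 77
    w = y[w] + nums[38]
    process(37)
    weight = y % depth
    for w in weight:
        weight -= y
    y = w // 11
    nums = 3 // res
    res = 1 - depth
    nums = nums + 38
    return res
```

Transformed code:
def build(nums, w, res):
    res = emit(17 + w)
    y = 12 - 77
    y = res // 77
    w = y[w] + nums[38]
    process(37)
    weight = y % 77
    for w in weight:
        weight = weight - y
    y = w // 11
    nums = 3 // res
    res = 1 - 77
    nums = nums + 38
    return res

res = 1 - 77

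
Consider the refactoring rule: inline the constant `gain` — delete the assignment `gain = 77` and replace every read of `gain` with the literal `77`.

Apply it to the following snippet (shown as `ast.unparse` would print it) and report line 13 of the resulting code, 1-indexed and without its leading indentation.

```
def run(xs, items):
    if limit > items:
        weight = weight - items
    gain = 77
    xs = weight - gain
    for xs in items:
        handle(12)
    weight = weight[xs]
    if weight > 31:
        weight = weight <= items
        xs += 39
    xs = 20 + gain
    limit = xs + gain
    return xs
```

Transformed code:
def run(xs, items):
    if limit > items:
        weight = weight - items
    xs = weight - 77
    for xs in items:
        handle(12)
    weight = weight[xs]
    if weight > 31:
        weight = weight <= items
        xs += 39
    xs = 20 + 77
    limit = xs + 77
    return xs

return xs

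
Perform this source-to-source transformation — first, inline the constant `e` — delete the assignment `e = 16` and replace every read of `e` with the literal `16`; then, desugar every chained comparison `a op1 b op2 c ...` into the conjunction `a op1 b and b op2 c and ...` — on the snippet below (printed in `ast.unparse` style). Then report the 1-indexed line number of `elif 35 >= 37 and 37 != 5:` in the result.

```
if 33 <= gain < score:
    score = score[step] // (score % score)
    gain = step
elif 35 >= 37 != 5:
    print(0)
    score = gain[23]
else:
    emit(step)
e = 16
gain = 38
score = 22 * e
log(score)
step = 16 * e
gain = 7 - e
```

Transformed code:
if 33 <= gain and gain < score:
    score = score[step] // (score % score)
    gain = step
elif 35 >= 37 and 37 != 5:
    print(0)
    score = gain[23]
else:
    emit(step)
gain = 38
score = 22 * 16
log(score)
step = 16 * 16
gain = 7 - 16

4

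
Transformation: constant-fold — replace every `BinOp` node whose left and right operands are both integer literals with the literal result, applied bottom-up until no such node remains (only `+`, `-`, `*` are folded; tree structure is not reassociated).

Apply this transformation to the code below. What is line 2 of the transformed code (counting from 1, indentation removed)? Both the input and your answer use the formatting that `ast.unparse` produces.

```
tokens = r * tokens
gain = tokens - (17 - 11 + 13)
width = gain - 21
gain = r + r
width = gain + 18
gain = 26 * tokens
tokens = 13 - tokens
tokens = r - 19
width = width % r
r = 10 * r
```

gain = tokens - 19

Transformed code:
tokens = r * tokens
gain = tokens - 19
width = gain - 21
gain = r + r
width = gain + 18
gain = 26 * tokens
tokens = 13 - tokens
tokens = r - 19
width = width % r
r = 10 * r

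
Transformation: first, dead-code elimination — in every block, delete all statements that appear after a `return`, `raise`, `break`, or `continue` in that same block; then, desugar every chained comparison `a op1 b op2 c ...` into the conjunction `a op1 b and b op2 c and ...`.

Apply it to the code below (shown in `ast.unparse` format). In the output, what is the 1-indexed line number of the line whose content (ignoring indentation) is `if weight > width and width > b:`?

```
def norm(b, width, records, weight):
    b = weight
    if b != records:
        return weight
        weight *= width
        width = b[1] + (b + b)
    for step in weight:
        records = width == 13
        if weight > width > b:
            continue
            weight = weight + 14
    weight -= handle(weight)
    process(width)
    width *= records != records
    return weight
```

7

Transformed code:
def norm(b, width, records, weight):
    b = weight
    if b != records:
        return weight
    for step in weight:
        records = width == 13
        if weight > width and width > b:
            continue
    weight -= handle(weight)
    process(width)
    width *= records != records
    return weight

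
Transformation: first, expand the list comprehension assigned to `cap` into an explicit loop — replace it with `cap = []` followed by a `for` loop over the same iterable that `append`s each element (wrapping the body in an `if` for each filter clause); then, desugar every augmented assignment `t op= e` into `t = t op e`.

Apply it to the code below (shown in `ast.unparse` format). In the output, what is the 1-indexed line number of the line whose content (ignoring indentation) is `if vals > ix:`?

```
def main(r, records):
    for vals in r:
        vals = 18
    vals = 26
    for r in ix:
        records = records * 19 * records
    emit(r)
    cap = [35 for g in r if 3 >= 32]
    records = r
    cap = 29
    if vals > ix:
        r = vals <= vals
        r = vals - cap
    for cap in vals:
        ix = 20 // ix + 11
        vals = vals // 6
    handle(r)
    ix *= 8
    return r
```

14

Transformed code:
def main(r, records):
    for vals in r:
        vals = 18
    vals = 26
    for r in ix:
        records = records * 19 * records
    emit(r)
    cap = []
    for g in r:
        if 3 >= 32:
            cap.append(35)
    records = r
    cap = 29
    if vals > ix:
        r = vals <= vals
        r = vals - cap
    for cap in vals:
        ix = 20 // ix + 11
        vals = vals // 6
    handle(r)
    ix = ix * 8
    return r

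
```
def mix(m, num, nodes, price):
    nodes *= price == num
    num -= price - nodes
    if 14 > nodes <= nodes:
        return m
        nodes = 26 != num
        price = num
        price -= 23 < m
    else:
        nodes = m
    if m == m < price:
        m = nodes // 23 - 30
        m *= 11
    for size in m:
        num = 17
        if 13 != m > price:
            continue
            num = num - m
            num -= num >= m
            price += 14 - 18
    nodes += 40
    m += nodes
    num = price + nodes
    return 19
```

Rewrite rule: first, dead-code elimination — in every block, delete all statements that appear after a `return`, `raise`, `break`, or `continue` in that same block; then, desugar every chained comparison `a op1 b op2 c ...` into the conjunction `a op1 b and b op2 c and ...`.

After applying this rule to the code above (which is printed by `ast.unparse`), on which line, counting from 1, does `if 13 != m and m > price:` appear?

Transformed code:
def mix(m, num, nodes, price):
    nodes *= price == num
    num -= price - nodes
    if 14 > nodes and nodes <= nodes:
        return m
    else:
        nodes = m
    if m == m and m < price:
        m = nodes // 23 - 30
        m *= 11
    for size in m:
        num = 17
        if 13 != m and m > price:
            continue
    nodes += 40
    m += nodes
    num = price + nodes
    return 19

13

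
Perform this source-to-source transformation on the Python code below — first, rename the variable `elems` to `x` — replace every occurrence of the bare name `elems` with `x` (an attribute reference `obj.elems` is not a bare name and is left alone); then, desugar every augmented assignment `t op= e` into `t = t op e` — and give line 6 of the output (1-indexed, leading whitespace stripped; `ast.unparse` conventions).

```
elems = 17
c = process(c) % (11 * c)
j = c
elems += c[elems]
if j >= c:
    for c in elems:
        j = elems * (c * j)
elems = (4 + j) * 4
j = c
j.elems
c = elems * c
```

for c in x:

Transformed code:
x = 17
c = process(c) % (11 * c)
j = c
x = x + c[x]
if j >= c:
    for c in x:
        j = x * (c * j)
x = (4 + j) * 4
j = c
j.elems
c = x * c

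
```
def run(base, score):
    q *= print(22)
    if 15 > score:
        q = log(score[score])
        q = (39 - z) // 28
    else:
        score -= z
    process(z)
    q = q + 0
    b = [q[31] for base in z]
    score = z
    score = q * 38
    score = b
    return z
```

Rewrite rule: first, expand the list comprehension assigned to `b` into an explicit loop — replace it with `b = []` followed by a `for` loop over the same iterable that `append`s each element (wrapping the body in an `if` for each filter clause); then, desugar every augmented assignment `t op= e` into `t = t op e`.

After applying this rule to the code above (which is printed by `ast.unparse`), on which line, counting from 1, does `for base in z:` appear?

11

Transformed code:
def run(base, score):
    q = q * print(22)
    if 15 > score:
        q = log(score[score])
        q = (39 - z) // 28
    else:
        score = score - z
    process(z)
    q = q + 0
    b = []
    for base in z:
        b.append(q[31])
    score = z
    score = q * 38
    score = b
    return z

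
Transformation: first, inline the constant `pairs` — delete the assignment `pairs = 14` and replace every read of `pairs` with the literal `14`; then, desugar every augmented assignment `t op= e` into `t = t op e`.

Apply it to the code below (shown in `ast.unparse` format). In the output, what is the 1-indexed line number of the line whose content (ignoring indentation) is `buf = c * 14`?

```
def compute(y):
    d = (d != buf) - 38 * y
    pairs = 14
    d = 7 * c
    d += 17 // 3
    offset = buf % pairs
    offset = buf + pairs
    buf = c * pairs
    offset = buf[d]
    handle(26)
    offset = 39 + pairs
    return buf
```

Transformed code:
def compute(y):
    d = (d != buf) - 38 * y
    d = 7 * c
    d = d + 17 // 3
    offset = buf % 14
    offset = buf + 14
    buf = c * 14
    offset = buf[d]
    handle(26)
    offset = 39 + 14
    return buf

7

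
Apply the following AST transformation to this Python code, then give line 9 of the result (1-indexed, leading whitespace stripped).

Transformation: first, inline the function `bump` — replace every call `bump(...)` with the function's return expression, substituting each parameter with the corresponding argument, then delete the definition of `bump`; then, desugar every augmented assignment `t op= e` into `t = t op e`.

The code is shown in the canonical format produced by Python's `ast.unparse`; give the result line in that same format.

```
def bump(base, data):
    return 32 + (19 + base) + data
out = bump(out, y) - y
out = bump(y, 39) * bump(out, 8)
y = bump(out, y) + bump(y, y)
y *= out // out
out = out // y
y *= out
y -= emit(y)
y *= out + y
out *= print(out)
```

out = out * print(out)

Transformed code:
out = 32 + (19 + out) + y - y
out = (32 + (19 + y) + 39) * (32 + (19 + out) + 8)
y = 32 + (19 + out) + y + (32 + (19 + y) + y)
y = y * (out // out)
out = out // y
y = y * out
y = y - emit(y)
y = y * (out + y)
out = out * print(out)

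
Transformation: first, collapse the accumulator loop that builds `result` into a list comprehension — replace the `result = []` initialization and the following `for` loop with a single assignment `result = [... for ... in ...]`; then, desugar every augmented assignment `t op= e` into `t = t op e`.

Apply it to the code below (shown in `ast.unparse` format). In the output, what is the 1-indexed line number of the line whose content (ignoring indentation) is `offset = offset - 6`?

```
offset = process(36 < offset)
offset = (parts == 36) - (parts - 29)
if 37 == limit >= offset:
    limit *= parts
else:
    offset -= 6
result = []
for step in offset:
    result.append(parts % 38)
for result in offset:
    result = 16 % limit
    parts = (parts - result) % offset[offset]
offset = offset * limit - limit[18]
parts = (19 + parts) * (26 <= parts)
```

6

Transformed code:
offset = process(36 < offset)
offset = (parts == 36) - (parts - 29)
if 37 == limit >= offset:
    limit = limit * parts
else:
    offset = offset - 6
result = [parts % 38 for step in offset]
for result in offset:
    result = 16 % limit
    parts = (parts - result) % offset[offset]
offset = offset * limit - limit[18]
parts = (19 + parts) * (26 <= parts)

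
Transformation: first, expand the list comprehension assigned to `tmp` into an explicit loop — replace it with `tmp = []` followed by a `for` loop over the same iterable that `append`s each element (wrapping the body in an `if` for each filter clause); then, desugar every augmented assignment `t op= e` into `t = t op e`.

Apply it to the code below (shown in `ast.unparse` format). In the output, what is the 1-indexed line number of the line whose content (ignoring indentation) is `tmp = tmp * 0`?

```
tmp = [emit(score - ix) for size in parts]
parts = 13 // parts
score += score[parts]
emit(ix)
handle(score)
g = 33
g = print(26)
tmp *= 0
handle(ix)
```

Transformed code:
tmp = []
for size in parts:
    tmp.append(emit(score - ix))
parts = 13 // parts
score = score + score[parts]
emit(ix)
handle(score)
g = 33
g = print(26)
tmp = tmp * 0
handle(ix)

10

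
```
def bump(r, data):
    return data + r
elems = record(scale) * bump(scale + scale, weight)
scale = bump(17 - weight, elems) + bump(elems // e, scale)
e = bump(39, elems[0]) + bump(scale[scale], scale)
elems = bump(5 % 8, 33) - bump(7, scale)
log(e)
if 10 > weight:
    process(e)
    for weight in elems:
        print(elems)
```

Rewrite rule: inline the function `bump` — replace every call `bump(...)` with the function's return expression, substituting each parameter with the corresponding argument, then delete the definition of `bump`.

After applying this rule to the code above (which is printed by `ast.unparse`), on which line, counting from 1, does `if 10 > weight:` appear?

6

Transformed code:
elems = record(scale) * (weight + (scale + scale))
scale = elems + (17 - weight) + (scale + elems // e)
e = elems[0] + 39 + (scale + scale[scale])
elems = 33 + 5 % 8 - (scale + 7)
log(e)
if 10 > weight:
    process(e)
    for weight in elems:
        print(elems)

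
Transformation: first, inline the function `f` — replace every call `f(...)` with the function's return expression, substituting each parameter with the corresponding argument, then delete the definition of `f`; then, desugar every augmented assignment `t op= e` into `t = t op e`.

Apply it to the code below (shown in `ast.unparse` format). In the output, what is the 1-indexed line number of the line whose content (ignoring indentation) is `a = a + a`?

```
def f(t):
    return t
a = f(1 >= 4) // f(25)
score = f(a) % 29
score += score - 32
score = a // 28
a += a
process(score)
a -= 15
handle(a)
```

5

Transformed code:
a = (1 >= 4) // 25
score = a % 29
score = score + (score - 32)
score = a // 28
a = a + a
process(score)
a = a - 15
handle(a)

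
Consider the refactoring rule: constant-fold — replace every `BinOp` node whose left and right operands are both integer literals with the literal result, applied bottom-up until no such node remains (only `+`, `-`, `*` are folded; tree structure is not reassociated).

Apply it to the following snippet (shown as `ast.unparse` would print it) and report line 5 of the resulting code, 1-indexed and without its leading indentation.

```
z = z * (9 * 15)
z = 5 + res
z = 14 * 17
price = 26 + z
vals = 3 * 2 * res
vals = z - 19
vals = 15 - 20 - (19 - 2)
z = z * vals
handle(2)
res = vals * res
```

vals = 6 * res

Transformed code:
z = z * 135
z = 5 + res
z = 238
price = 26 + z
vals = 6 * res
vals = z - 19
vals = -22
z = z * vals
handle(2)
res = vals * res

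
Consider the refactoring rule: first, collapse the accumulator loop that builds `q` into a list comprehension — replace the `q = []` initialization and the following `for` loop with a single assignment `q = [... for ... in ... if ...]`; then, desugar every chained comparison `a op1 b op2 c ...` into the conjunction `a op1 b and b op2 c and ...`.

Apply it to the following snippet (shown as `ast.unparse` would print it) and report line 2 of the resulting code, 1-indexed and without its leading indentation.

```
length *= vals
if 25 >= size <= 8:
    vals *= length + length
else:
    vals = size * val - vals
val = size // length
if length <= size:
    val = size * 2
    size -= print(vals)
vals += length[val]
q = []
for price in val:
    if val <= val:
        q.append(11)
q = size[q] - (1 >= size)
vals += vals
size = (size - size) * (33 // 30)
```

if 25 >= size and size <= 8:

Transformed code:
length *= vals
if 25 >= size and size <= 8:
    vals *= length + length
else:
    vals = size * val - vals
val = size // length
if length <= size:
    val = size * 2
    size -= print(vals)
vals += length[val]
q = [11 for price in val if val <= val]
q = size[q] - (1 >= size)
vals += vals
size = (size - size) * (33 // 30)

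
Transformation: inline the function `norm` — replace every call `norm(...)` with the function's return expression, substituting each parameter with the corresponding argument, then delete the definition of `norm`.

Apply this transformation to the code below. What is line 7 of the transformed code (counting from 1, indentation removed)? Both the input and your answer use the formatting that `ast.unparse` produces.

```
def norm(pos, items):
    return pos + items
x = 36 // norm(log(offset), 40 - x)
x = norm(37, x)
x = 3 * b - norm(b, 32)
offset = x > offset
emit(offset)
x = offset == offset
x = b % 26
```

x = b % 26

Transformed code:
x = 36 // (log(offset) + (40 - x))
x = 37 + x
x = 3 * b - (b + 32)
offset = x > offset
emit(offset)
x = offset == offset
x = b % 26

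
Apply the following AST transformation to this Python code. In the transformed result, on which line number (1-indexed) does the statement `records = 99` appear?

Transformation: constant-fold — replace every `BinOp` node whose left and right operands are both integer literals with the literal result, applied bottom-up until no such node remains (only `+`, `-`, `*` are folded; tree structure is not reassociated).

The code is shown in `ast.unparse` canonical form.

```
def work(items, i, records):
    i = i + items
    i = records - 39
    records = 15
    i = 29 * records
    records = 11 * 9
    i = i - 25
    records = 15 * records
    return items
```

Transformed code:
def work(items, i, records):
    i = i + items
    i = records - 39
    records = 15
    i = 29 * records
    records = 99
    i = i - 25
    records = 15 * records
    return items

6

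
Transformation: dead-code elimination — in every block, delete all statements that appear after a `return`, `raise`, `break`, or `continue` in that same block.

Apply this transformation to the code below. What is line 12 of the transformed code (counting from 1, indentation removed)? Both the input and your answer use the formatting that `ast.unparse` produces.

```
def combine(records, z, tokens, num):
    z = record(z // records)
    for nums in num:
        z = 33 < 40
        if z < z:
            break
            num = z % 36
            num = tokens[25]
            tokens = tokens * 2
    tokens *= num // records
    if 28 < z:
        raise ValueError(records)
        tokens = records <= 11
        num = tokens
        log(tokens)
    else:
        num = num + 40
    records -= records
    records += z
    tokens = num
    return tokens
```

Transformed code:
def combine(records, z, tokens, num):
    z = record(z // records)
    for nums in num:
        z = 33 < 40
        if z < z:
            break
    tokens *= num // records
    if 28 < z:
        raise ValueError(records)
    else:
        num = num + 40
    records -= records
    records += z
    tokens = num
    return tokens

records -= records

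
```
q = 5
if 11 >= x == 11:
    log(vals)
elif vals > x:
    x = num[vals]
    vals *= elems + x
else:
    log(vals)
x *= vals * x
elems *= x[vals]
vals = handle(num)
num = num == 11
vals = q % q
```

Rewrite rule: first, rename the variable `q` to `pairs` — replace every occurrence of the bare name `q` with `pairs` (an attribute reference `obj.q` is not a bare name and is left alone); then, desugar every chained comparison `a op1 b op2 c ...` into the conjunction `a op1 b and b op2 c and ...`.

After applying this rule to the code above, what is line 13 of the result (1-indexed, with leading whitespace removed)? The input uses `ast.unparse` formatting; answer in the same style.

Transformed code:
pairs = 5
if 11 >= x and x == 11:
    log(vals)
elif vals > x:
    x = num[vals]
    vals *= elems + x
else:
    log(vals)
x *= vals * x
elems *= x[vals]
vals = handle(num)
num = num == 11
vals = pairs % pairs

vals = pairs % pairs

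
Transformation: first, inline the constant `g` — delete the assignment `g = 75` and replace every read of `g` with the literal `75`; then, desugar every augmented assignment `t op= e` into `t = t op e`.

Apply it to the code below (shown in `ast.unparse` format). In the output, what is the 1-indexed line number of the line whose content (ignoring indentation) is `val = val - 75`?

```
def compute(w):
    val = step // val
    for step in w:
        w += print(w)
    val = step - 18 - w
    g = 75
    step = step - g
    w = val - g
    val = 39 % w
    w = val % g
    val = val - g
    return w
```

10

Transformed code:
def compute(w):
    val = step // val
    for step in w:
        w = w + print(w)
    val = step - 18 - w
    step = step - 75
    w = val - 75
    val = 39 % w
    w = val % 75
    val = val - 75
    return w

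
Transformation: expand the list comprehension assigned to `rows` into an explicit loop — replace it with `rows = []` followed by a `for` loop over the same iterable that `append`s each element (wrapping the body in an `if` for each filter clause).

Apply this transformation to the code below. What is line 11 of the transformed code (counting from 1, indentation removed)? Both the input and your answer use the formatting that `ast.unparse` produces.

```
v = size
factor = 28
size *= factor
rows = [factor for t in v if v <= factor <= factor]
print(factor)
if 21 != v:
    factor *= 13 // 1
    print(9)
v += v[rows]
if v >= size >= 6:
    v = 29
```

Transformed code:
v = size
factor = 28
size *= factor
rows = []
for t in v:
    if v <= factor <= factor:
        rows.append(factor)
print(factor)
if 21 != v:
    factor *= 13 // 1
    print(9)
v += v[rows]
if v >= size >= 6:
    v = 29

print(9)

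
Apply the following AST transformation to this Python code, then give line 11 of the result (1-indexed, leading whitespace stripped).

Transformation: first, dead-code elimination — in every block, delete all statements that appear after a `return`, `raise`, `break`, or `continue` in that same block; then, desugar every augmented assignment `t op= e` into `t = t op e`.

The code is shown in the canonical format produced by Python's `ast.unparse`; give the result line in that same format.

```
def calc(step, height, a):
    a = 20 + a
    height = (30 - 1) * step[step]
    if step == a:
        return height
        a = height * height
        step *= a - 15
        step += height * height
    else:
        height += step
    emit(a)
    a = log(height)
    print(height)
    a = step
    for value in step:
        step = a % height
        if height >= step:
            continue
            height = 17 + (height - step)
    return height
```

Transformed code:
def calc(step, height, a):
    a = 20 + a
    height = (30 - 1) * step[step]
    if step == a:
        return height
    else:
        height = height + step
    emit(a)
    a = log(height)
    print(height)
    a = step
    for value in step:
        step = a % height
        if height >= step:
            continue
    return height

a = step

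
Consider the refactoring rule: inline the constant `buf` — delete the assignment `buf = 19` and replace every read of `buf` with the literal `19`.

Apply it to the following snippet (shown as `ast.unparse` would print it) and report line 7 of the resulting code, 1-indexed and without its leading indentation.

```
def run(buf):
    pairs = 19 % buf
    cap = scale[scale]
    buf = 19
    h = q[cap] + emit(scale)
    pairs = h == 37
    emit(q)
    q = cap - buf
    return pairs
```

Transformed code:
def run(buf):
    pairs = 19 % 19
    cap = scale[scale]
    h = q[cap] + emit(scale)
    pairs = h == 37
    emit(q)
    q = cap - 19
    return pairs

q = cap - 19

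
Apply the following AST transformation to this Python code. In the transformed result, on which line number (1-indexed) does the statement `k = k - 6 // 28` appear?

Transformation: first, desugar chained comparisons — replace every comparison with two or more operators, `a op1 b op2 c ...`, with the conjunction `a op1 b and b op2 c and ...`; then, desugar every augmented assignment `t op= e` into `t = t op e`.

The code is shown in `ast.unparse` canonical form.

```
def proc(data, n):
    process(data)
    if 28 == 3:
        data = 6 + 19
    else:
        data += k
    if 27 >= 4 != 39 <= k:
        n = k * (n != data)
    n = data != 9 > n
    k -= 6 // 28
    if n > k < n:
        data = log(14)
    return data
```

Transformed code:
def proc(data, n):
    process(data)
    if 28 == 3:
        data = 6 + 19
    else:
        data = data + k
    if 27 >= 4 and 4 != 39 and (39 <= k):
        n = k * (n != data)
    n = data != 9 and 9 > n
    k = k - 6 // 28
    if n > k and k < n:
        data = log(14)
    return data

10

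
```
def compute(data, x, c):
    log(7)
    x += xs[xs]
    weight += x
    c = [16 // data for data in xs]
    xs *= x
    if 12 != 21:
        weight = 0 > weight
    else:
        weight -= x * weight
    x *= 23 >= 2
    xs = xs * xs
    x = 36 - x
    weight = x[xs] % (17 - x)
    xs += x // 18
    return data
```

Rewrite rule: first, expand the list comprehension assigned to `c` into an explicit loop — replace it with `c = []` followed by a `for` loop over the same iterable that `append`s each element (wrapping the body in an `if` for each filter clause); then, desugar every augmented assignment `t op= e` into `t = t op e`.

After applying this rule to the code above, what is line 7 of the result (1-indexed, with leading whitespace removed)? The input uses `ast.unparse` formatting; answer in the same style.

Transformed code:
def compute(data, x, c):
    log(7)
    x = x + xs[xs]
    weight = weight + x
    c = []
    for data in xs:
        c.append(16 // data)
    xs = xs * x
    if 12 != 21:
        weight = 0 > weight
    else:
        weight = weight - x * weight
    x = x * (23 >= 2)
    xs = xs * xs
    x = 36 - x
    weight = x[xs] % (17 - x)
    xs = xs + x // 18
    return data

c.append(16 // data)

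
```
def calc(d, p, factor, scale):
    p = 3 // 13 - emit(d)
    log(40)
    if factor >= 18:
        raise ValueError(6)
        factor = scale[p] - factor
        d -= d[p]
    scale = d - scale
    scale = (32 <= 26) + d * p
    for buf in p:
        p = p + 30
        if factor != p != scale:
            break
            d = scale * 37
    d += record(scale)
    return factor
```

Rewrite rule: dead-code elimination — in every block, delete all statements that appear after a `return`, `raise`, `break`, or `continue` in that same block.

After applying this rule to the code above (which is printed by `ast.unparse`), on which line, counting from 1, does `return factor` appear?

13

Transformed code:
def calc(d, p, factor, scale):
    p = 3 // 13 - emit(d)
    log(40)
    if factor >= 18:
        raise ValueError(6)
    scale = d - scale
    scale = (32 <= 26) + d * p
    for buf in p:
        p = p + 30
        if factor != p != scale:
            break
    d += record(scale)
    return factor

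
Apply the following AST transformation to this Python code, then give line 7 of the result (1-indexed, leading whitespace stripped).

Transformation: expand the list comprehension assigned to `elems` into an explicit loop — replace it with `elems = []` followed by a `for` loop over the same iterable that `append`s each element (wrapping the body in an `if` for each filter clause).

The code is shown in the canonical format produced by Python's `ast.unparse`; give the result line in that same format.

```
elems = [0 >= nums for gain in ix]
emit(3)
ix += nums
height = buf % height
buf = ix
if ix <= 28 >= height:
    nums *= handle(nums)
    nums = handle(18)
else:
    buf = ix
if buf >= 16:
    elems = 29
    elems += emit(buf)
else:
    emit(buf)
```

buf = ix

Transformed code:
elems = []
for gain in ix:
    elems.append(0 >= nums)
emit(3)
ix += nums
height = buf % height
buf = ix
if ix <= 28 >= height:
    nums *= handle(nums)
    nums = handle(18)
else:
    buf = ix
if buf >= 16:
    elems = 29
    elems += emit(buf)
else:
    emit(buf)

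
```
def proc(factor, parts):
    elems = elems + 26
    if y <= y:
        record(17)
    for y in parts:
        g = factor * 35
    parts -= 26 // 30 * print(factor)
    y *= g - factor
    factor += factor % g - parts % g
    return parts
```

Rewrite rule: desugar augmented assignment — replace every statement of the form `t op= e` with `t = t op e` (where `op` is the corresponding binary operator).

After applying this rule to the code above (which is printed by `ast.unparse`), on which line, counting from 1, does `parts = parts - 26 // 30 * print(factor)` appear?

7

Transformed code:
def proc(factor, parts):
    elems = elems + 26
    if y <= y:
        record(17)
    for y in parts:
        g = factor * 35
    parts = parts - 26 // 30 * print(factor)
    y = y * (g - factor)
    factor = factor + (factor % g - parts % g)
    return parts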